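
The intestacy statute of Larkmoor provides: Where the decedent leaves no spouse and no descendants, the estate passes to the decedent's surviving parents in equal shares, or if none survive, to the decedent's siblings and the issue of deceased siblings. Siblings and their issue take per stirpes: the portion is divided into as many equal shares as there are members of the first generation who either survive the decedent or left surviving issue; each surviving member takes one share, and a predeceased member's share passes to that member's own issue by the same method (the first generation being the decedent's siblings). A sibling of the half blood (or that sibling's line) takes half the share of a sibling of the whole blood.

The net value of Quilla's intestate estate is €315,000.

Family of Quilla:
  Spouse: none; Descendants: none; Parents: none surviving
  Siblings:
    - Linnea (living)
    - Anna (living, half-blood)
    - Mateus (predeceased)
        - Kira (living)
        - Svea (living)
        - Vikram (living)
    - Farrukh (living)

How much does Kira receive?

Kira receives €30,000.

The entire €315,000 passes to the siblings and their issue.
Counting each half-blood sibling's line as half a unit, there are 7/2 units in €315,000, so one unit is €90,000. Whole-blood lines (Linnea, Mateus, and Farrukh) take €90,000 each; half-blood lines (Anna) take €45,000 each.
Mateus's share (€90,000) is divided into 3 shares of €30,000: Kira, Svea, and Vikram each take €30,000.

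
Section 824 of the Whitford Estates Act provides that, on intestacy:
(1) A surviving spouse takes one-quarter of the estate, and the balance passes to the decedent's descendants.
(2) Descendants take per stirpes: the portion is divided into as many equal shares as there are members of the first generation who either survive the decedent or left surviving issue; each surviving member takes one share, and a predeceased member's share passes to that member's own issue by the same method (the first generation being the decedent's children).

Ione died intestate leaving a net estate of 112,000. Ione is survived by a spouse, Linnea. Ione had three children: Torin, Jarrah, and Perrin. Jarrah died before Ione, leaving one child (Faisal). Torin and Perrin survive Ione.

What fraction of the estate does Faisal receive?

Linnea takes one-quarter of 112,000 = 28,000. The remaining 84,000 passes to the descendants.
The descendants' portion (84,000) is divided into 3 shares of 28,000: Torin and Perrin each take 28,000; Jarrah's 28,000 share passes to Jarrah's issue.
Jarrah's share (28,000) passes entirely to Faisal.

Faisal receives 1/4 of the estate.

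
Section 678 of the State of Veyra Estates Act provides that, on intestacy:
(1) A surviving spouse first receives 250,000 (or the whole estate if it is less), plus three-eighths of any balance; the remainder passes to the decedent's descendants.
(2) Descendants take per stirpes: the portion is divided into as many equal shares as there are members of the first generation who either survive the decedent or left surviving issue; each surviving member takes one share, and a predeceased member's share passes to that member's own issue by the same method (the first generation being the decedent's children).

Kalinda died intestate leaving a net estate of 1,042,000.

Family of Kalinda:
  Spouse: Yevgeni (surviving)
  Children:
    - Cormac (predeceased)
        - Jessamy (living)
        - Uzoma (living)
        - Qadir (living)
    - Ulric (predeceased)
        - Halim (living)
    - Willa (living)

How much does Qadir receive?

Qadir receives 55,000.

Yevgeni first takes 250,000, leaving a balance of 792,000. Yevgeni then takes three-eighths of the balance (297,000), for a total of 547,000. The remaining 495,000 passes to the descendants.
The descendants' portion (495,000) is divided into 3 shares of 165,000: Willa takes 165,000; Cormac's 165,000 share passes to Cormac's issue; Ulric's 165,000 share passes to Ulric's issue.
Cormac's share (165,000) is divided into 3 shares of 55,000: Jessamy, Uzoma, and Qadir each take 55,000.
Ulric's share (165,000) passes entirely to Halim.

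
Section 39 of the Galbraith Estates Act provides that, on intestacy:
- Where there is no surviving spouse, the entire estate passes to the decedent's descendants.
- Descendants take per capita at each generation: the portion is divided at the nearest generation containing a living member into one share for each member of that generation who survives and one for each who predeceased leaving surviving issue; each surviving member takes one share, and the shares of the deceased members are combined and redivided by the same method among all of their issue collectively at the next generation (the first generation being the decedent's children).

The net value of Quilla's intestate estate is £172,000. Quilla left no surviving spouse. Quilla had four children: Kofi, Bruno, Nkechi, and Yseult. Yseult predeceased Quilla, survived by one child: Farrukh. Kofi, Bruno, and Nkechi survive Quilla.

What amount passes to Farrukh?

The entire £172,000 passes to the descendants.
That amount (£172,000) is divided at the children's generation into 4 shares of £43,000. Kofi, Bruno, and Nkechi each take £43,000. The remaining share for the deceased Yseult (£43,000) is carried to the next generation.
That pool (£43,000) passes entirely to Farrukh, the sole taker at the grandchildren's generation.

Farrukh receives £43,000.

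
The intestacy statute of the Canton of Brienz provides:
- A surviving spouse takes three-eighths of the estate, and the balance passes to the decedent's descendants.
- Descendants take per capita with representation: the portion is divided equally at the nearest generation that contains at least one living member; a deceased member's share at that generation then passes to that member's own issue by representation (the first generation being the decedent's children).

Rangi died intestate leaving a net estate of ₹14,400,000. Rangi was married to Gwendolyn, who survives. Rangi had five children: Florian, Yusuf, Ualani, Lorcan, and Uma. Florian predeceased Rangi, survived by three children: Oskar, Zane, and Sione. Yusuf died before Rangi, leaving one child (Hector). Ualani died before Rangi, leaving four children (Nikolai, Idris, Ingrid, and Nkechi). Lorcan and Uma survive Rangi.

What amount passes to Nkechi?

Nkechi receives ₹450,000.

Gwendolyn takes three-eighths of ₹14,400,000 = ₹5,400,000. The remaining ₹9,000,000 passes to the descendants.
The descendants' portion (₹9,000,000) is divided into 5 shares of ₹1,800,000: Lorcan and Uma each take ₹1,800,000; Florian's ₹1,800,000 share passes to Florian's issue; Yusuf's ₹1,800,000 share passes to Yusuf's issue; Ualani's ₹1,800,000 share passes to Ualani's issue.
Florian's share (₹1,800,000) is divided into 3 shares of ₹600,000: Oskar, Zane, and Sione each take ₹600,000.
Yusuf's share (₹1,800,000) passes entirely to Hector.
Ualani's share (₹1,800,000) is divided into 4 shares of ₹450,000: Nikolai, Idris, Ingrid, and Nkechi each take ₹450,000.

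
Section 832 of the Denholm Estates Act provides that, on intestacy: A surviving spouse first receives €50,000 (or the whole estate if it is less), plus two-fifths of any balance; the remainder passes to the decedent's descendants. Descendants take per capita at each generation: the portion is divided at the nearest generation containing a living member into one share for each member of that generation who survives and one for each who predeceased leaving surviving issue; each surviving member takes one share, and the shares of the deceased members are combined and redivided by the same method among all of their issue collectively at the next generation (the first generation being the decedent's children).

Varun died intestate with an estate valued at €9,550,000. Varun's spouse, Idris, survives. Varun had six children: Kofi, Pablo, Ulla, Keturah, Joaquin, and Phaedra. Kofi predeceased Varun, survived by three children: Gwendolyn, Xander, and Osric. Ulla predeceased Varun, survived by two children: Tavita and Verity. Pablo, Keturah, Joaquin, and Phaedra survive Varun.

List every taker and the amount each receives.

Idris first takes €50,000, leaving a balance of €9,500,000. Idris then takes two-fifths of the balance (€3,800,000), for a total of €3,850,000. The remaining €5,700,000 passes to the descendants.
The descendants' portion (€5,700,000) is divided at the children's generation into 6 shares of €950,000. Pablo, Keturah, Joaquin, and Phaedra each take €950,000. The 2 shares of the deceased (Kofi and Ulla) are combined into a pool of €1,900,000.
That pool (€1,900,000) is divided at the grandchildren's generation equally among Gwendolyn, Xander, Osric, Tavita, and Verity: €380,000 each.

Idris: €3,850,000; Gwendolyn: €380,000; Xander: €380,000; Osric: €380,000; Pablo: €950,000; Tavita: €380,000; Verity: €380,000; Keturah: €950,000; Joaquin: €950,000; Phaedra: €950,000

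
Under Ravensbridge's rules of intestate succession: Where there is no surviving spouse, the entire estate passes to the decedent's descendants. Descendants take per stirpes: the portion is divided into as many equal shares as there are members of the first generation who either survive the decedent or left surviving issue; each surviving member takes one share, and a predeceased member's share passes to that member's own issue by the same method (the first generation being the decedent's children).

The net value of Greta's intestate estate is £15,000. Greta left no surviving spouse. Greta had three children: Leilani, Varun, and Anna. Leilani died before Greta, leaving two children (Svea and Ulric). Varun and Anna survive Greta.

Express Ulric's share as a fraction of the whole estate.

Ulric receives 1/6 of the estate.

The entire £15,000 passes to the descendants.
That amount (£15,000) is divided into 3 shares of £5,000: Varun and Anna each take £5,000; Leilani's £5,000 share passes to Leilani's issue.
Leilani's share (£5,000) is divided into 2 shares of £2,500: Svea and Ulric each take £2,500.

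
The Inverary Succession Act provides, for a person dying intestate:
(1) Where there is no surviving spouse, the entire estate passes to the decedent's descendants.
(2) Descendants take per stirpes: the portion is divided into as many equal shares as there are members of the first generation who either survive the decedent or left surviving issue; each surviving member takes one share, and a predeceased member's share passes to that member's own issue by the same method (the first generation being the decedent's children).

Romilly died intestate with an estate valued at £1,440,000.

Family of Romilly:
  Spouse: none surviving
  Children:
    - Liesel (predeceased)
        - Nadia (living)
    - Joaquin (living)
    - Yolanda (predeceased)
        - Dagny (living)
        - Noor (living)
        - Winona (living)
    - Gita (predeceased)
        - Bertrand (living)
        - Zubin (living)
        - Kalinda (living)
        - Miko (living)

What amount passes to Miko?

The entire £1,440,000 passes to the descendants.
That amount (£1,440,000) is divided into 4 shares of £360,000: Joaquin takes £360,000; Liesel's £360,000 share passes to Liesel's issue; Yolanda's £360,000 share passes to Yolanda's issue; Gita's £360,000 share passes to Gita's issue.
Liesel's share (£360,000) passes entirely to Nadia.
Yolanda's share (£360,000) is divided into 3 shares of £120,000: Dagny, Noor, and Winona each take £120,000.
Gita's share (£360,000) is divided into 4 shares of £90,000: Bertrand, Zubin, Kalinda, and Miko each take £90,000.

Miko receives £90,000.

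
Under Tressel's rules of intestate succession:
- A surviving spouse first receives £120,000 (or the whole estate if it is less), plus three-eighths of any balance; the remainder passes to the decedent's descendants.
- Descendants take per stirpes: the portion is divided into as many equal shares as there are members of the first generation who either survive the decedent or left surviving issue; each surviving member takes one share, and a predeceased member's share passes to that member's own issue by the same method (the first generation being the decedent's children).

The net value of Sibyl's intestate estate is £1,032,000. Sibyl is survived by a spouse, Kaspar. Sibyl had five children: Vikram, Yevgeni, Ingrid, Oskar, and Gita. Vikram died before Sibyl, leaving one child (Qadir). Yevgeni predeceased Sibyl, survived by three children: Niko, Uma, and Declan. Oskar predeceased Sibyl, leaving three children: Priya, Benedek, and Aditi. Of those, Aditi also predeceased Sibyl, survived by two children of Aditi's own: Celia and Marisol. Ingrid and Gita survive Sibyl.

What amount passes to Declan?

Kaspar first takes £120,000, leaving a balance of £912,000. Kaspar then takes three-eighths of the balance (£342,000), for a total of £462,000. The remaining £570,000 passes to the descendants.
The descendants' portion (£570,000) is divided into 5 shares of £114,000: Ingrid and Gita each take £114,000; Vikram's £114,000 share passes to Vikram's issue; Yevgeni's £114,000 share passes to Yevgeni's issue; Oskar's £114,000 share passes to Oskar's issue.
Vikram's share (£114,000) passes entirely to Qadir.
Yevgeni's share (£114,000) is divided into 3 shares of £38,000: Niko, Uma, and Declan each take £38,000.
Oskar's share (£114,000) is divided into 3 shares of £38,000: Priya and Benedek each take £38,000; Aditi's £38,000 share passes to Aditi's issue.
Aditi's share (£38,000) is divided into 2 shares of £19,000: Celia and Marisol each take £19,000.

Declan receives £38,000.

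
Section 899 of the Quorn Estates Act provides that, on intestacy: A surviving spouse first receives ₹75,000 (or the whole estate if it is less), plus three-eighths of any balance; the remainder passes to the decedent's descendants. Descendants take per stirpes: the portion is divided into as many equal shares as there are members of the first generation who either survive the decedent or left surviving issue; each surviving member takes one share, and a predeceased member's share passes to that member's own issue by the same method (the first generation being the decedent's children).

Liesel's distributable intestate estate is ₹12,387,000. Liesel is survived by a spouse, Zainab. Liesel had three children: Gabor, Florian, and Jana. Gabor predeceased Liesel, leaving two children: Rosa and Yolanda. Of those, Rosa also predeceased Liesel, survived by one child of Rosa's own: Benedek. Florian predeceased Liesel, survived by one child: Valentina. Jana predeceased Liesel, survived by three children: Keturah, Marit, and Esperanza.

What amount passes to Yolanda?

Zainab first takes ₹75,000, leaving a balance of ₹12,312,000. Zainab then takes three-eighths of the balance (₹4,617,000), for a total of ₹4,692,000. The remaining ₹7,695,000 passes to the descendants.
The descendants' portion (₹7,695,000) is divided into 3 shares of ₹2,565,000: Gabor's ₹2,565,000 share passes to Gabor's issue; Florian's ₹2,565,000 share passes to Florian's issue; Jana's ₹2,565,000 share passes to Jana's issue.
Gabor's share (₹2,565,000) is divided into 2 shares of ₹1,282,500: Yolanda takes ₹1,282,500; Rosa's ₹1,282,500 share passes to Rosa's issue.
Rosa's share (₹1,282,500) passes entirely to Benedek.
Florian's share (₹2,565,000) passes entirely to Valentina.
Jana's share (₹2,565,000) is divided into 3 shares of ₹855,000: Keturah, Marit, and Esperanza each take ₹855,000.

Yolanda receives ₹1,282,500.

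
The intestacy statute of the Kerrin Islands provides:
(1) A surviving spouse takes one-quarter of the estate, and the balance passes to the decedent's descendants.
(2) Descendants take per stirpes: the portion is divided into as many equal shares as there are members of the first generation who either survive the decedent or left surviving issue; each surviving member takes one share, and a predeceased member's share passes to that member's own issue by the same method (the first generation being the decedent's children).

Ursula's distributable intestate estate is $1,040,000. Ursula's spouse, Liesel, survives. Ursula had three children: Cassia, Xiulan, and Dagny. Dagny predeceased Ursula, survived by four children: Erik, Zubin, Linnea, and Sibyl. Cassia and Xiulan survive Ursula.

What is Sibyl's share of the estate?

Sibyl receives $65,000.

Liesel takes one-quarter of $1,040,000 = $260,000. The remaining $780,000 passes to the descendants.
The descendants' portion ($780,000) is divided into 3 shares of $260,000: Cassia and Xiulan each take $260,000; Dagny's $260,000 share passes to Dagny's issue.
Dagny's share ($260,000) is divided into 4 shares of $65,000: Erik, Zubin, Linnea, and Sibyl each take $65,000.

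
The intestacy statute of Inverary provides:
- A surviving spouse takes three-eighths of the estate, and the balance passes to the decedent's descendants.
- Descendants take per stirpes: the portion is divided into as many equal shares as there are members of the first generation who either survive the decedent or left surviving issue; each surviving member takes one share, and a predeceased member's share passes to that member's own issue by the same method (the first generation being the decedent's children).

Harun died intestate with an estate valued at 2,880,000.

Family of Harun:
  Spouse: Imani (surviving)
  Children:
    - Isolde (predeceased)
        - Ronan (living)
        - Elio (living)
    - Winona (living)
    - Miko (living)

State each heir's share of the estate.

Imani takes three-eighths of 2,880,000 = 1,080,000. The remaining 1,800,000 passes to the descendants.
The descendants' portion (1,800,000) is divided into 3 shares of 600,000: Winona and Miko each take 600,000; Isolde's 600,000 share passes to Isolde's issue.
Isolde's share (600,000) is divided into 2 shares of 300,000: Ronan and Elio each take 300,000.

Imani: 1,080,000; Ronan: 300,000; Elio: 300,000; Winona: 600,000; Miko: 600,000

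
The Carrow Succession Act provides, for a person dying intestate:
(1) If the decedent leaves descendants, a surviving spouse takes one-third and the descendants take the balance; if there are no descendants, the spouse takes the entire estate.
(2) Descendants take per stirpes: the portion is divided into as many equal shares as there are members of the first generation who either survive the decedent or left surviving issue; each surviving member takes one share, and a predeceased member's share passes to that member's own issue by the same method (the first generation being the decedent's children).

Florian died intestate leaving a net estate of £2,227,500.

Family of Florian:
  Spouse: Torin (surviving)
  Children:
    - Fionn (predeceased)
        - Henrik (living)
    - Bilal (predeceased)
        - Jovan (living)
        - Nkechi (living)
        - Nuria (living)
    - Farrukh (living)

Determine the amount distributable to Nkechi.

Nkechi receives £165,000.

Torin takes one-third of £2,227,500 = £742,500. The remaining £1,485,000 passes to the descendants.
The descendants' portion (£1,485,000) is divided into 3 shares of £495,000: Farrukh takes £495,000; Fionn's £495,000 share passes to Fionn's issue; Bilal's £495,000 share passes to Bilal's issue.
Fionn's share (£495,000) passes entirely to Henrik.
Bilal's share (£495,000) is divided into 3 shares of £165,000: Jovan, Nkechi, and Nuria each take £165,000.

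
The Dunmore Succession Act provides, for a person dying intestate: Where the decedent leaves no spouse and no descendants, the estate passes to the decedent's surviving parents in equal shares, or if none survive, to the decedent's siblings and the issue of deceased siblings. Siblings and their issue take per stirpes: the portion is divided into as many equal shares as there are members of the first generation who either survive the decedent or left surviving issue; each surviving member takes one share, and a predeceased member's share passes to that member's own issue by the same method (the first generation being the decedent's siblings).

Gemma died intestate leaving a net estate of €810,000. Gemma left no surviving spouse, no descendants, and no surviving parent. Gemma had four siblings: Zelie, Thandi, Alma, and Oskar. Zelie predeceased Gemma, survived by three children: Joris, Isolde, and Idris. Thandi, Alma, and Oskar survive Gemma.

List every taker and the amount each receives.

The entire €810,000 passes to the siblings and their issue.
That amount (€810,000) is divided into 4 shares of €202,500: Thandi, Alma, and Oskar each take €202,500; Zelie's €202,500 share passes to Zelie's issue.
Zelie's share (€202,500) is divided into 3 shares of €67,500: Joris, Isolde, and Idris each take €67,500.

Joris: €67,500; Isolde: €67,500; Idris: €67,500; Thandi: €202,500; Alma: €202,500; Oskar: €202,500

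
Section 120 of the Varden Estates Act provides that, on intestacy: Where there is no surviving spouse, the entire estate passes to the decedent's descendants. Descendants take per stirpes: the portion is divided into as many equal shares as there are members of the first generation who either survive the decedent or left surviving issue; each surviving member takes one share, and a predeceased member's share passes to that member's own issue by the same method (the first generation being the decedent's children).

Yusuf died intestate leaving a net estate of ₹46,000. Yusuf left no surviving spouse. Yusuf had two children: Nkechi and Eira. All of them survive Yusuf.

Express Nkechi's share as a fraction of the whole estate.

The entire ₹46,000 passes to the descendants.
That amount (₹46,000) is divided into 2 shares of ₹23,000: Nkechi and Eira each take ₹23,000.

Nkechi receives 1/2 of the estate.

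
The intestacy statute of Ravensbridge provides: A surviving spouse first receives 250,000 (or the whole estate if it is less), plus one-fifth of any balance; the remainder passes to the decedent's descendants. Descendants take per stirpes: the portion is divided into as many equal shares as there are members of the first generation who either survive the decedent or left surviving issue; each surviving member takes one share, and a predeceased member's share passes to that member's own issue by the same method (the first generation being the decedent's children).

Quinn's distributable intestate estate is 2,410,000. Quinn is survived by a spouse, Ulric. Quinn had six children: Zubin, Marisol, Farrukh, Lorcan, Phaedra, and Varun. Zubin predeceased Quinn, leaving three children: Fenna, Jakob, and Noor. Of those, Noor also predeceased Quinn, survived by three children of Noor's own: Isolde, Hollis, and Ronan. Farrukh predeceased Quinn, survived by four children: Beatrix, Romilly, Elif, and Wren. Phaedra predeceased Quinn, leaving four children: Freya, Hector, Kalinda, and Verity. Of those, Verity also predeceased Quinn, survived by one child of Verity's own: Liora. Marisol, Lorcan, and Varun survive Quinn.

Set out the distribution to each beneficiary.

Ulric first takes 250,000, leaving a balance of 2,160,000. Ulric then takes one-fifth of the balance (432,000), for a total of 682,000. The remaining 1,728,000 passes to the descendants.
The descendants' portion (1,728,000) is divided into 6 shares of 288,000: Marisol, Lorcan, and Varun each take 288,000; Zubin's 288,000 share passes to Zubin's issue; Farrukh's 288,000 share passes to Farrukh's issue; Phaedra's 288,000 share passes to Phaedra's issue.
Zubin's share (288,000) is divided into 3 shares of 96,000: Fenna and Jakob each take 96,000; Noor's 96,000 share passes to Noor's issue.
Noor's share (96,000) is divided into 3 shares of 32,000: Isolde, Hollis, and Ronan each take 32,000.
Farrukh's share (288,000) is divided into 4 shares of 72,000: Beatrix, Romilly, Elif, and Wren each take 72,000.
Phaedra's share (288,000) is divided into 4 shares of 72,000: Freya, Hector, and Kalinda each take 72,000; Verity's 72,000 share passes to Verity's issue.
Verity's share (72,000) passes entirely to Liora.

Ulric: 682,000; Fenna: 96,000; Jakob: 96,000; Isolde: 32,000; Hollis: 32,000; Ronan: 32,000; Marisol: 288,000; Beatrix: 72,000; Romilly: 72,000; Elif: 72,000; Wren: 72,000; Lorcan: 288,000; Freya: 72,000; Hector: 72,000; Kalinda: 72,000; Liora: 72,000; Varun: 288,000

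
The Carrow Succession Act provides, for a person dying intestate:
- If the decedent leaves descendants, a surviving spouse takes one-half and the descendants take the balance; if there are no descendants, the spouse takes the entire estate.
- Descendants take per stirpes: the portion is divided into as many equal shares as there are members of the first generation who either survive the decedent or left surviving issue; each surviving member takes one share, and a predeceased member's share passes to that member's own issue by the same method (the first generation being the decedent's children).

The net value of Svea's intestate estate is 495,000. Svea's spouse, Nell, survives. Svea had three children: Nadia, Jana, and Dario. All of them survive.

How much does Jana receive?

Jana receives 82,500.

Nell takes one-half of 495,000 = 247,500. The remaining 247,500 passes to the descendants.
The descendants' portion (247,500) is divided into 3 shares of 82,500: Nadia, Jana, and Dario each take 82,500.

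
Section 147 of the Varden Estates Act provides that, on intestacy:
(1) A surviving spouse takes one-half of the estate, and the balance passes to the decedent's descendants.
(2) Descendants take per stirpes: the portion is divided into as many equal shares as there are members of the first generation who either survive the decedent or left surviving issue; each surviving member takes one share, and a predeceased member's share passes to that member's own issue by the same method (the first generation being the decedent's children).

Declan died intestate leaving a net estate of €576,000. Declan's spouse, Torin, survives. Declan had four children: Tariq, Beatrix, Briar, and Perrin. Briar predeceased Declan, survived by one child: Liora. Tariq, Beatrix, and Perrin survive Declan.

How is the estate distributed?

Torin takes one-half of €576,000 = €288,000. The remaining €288,000 passes to the descendants.
The descendants' portion (€288,000) is divided into 4 shares of €72,000: Tariq, Beatrix, and Perrin each take €72,000; Briar's €72,000 share passes to Briar's issue.
Briar's share (€72,000) passes entirely to Liora.

Torin: €288,000; Tariq: €72,000; Beatrix: €72,000; Liora: €72,000; Perrin: €72,000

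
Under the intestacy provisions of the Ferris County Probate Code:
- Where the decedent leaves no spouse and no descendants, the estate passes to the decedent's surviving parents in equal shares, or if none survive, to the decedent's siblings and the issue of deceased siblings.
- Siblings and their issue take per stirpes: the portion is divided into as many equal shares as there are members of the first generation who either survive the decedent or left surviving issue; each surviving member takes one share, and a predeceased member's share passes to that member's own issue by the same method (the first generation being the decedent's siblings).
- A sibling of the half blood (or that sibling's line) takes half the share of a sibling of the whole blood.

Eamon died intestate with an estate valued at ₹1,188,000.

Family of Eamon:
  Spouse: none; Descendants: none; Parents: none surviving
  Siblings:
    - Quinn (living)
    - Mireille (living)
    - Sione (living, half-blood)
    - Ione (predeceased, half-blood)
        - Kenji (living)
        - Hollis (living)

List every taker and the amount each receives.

The entire ₹1,188,000 passes to the siblings and their issue.
Counting each half-blood sibling's line as half a unit, there are 3 units in ₹1,188,000, so one unit is ₹396,000. Whole-blood lines (Quinn and Mireille) take ₹396,000 each; half-blood lines (Sione and Ione) take ₹198,000 each.
Ione's share (₹198,000) is divided into 2 shares of ₹99,000: Kenji and Hollis each take ₹99,000.

Quinn: ₹396,000; Mireille: ₹396,000; Sione: ₹198,000; Kenji: ₹99,000; Hollis: ₹99,000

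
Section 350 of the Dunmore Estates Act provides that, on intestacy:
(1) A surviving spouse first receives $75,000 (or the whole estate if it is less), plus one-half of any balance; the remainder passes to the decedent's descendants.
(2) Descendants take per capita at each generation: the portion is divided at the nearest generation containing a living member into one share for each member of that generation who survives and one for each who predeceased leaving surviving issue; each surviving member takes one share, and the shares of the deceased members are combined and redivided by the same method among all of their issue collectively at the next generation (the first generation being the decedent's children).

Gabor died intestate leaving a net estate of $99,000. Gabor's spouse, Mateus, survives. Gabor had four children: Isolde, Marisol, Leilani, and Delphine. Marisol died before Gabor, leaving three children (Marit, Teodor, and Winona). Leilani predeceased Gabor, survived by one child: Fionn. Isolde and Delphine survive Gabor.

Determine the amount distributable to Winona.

Mateus first takes $75,000, leaving a balance of $24,000. Mateus then takes one-half of the balance ($12,000), for a total of $87,000. The remaining $12,000 passes to the descendants.
The descendants' portion ($12,000) is divided at the children's generation into 4 shares of $3,000. Isolde and Delphine each take $3,000. The 2 shares of the deceased (Marisol and Leilani) are combined into a pool of $6,000.
That pool ($6,000) is divided at the grandchildren's generation equally among Marit, Teodor, Winona, and Fionn: $1,500 each.

Winona receives $1,500.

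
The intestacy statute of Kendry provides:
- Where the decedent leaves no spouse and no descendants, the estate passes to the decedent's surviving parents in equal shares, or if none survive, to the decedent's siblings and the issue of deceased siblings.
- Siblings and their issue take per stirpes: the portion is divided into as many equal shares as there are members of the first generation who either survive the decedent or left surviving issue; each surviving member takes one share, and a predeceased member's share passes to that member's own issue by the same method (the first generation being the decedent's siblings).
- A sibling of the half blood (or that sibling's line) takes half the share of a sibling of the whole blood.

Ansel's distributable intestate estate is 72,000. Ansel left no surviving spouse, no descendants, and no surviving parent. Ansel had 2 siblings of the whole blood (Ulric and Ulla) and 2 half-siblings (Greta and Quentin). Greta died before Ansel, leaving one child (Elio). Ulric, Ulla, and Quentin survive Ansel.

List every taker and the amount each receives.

The entire 72,000 passes to the siblings and their issue.
Counting each half-blood sibling's line as half a unit, there are 3 units in 72,000, so one unit is 24,000. Whole-blood lines (Ulric and Ulla) take 24,000 each; half-blood lines (Greta and Quentin) take 12,000 each.
Greta's share (12,000) passes entirely to Elio.

Ulric: 24,000; Ulla: 24,000; Elio: 12,000; Quentin: 12,000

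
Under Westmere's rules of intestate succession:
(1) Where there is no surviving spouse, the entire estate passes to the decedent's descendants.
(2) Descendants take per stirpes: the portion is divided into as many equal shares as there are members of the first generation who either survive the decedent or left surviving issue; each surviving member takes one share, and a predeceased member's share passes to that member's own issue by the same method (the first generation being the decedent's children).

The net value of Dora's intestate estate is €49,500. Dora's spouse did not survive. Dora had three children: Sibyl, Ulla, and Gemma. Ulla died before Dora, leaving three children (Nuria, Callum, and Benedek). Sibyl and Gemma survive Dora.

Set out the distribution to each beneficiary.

The entire €49,500 passes to the descendants.
That amount (€49,500) is divided into 3 shares of €16,500: Sibyl and Gemma each take €16,500; Ulla's €16,500 share passes to Ulla's issue.
Ulla's share (€16,500) is divided into 3 shares of €5,500: Nuria, Callum, and Benedek each take €5,500.

Sibyl: €16,500; Nuria: €5,500; Callum: €5,500; Benedek: €5,500; Gemma: €16,500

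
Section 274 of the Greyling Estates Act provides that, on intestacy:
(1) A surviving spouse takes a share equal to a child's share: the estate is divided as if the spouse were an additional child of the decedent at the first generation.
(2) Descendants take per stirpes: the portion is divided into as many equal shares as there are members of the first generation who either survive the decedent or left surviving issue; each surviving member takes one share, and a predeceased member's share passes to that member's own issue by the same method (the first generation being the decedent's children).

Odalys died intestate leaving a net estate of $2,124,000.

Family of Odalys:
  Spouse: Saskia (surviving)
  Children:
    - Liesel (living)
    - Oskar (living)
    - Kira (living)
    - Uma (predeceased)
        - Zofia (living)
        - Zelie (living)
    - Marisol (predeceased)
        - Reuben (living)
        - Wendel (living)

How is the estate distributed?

The spouse counts as an additional share at the children's level, so there are 6 primary shares of $354,000. Saskia takes one such share ($354,000).
The children's combined portion ($1,770,000) is divided into 5 shares of $354,000: Liesel, Oskar, and Kira each take $354,000; Uma's $354,000 share passes to Uma's issue; Marisol's $354,000 share passes to Marisol's issue.
Uma's share ($354,000) is divided into 2 shares of $177,000: Zofia and Zelie each take $177,000.
Marisol's share ($354,000) is divided into 2 shares of $177,000: Reuben and Wendel each take $177,000.

Saskia: $354,000; Liesel: $354,000; Oskar: $354,000; Kira: $354,000; Zofia: $177,000; Zelie: $177,000; Reuben: $177,000; Wendel: $177,000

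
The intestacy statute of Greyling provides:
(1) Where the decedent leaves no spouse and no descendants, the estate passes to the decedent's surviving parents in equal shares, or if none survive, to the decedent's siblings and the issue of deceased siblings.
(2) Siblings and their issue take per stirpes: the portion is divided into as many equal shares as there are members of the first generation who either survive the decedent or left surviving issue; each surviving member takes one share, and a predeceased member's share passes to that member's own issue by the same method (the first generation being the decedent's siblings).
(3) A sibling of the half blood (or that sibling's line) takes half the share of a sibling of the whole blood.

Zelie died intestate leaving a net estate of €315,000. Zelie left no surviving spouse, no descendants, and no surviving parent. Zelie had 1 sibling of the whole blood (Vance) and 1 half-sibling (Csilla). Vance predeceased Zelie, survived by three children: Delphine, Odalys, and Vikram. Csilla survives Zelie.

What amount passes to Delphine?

The entire €315,000 passes to the siblings and their issue.
Counting each half-blood sibling's line as half a unit, there are 3/2 units in €315,000, so one unit is €210,000. Whole-blood lines (Vance) take €210,000 each; half-blood lines (Csilla) take €105,000 each.
Vance's share (€210,000) is divided into 3 shares of €70,000: Delphine, Odalys, and Vikram each take €70,000.

Delphine receives €70,000.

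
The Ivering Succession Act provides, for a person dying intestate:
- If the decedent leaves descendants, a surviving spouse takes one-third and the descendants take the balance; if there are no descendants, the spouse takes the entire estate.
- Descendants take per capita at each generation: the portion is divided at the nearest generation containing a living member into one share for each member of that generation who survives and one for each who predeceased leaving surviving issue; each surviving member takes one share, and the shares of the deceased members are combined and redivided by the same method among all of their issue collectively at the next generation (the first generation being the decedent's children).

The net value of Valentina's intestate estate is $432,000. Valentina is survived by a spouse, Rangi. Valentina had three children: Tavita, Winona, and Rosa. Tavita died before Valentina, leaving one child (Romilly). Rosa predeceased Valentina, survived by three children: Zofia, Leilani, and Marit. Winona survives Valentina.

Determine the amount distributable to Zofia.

Rangi takes one-third of $432,000 = $144,000. The remaining $288,000 passes to the descendants.
The descendants' portion ($288,000) is divided at the children's generation into 3 shares of $96,000. Winona takes $96,000. The 2 shares of the deceased (Tavita and Rosa) are combined into a pool of $192,000.
That pool ($192,000) is divided at the grandchildren's generation equally among Romilly, Zofia, Leilani, and Marit: $48,000 each.

Zofia receives $48,000.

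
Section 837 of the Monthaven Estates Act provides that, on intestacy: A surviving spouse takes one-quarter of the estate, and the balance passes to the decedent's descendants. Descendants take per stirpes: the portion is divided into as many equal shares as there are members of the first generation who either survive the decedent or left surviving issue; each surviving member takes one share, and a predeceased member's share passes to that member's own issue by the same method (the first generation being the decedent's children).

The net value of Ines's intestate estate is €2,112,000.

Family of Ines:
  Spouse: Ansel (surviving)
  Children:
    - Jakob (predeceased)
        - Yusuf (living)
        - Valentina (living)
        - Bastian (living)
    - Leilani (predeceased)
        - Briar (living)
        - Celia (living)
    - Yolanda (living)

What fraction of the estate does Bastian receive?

Bastian receives 1/12 of the estate.

Ansel takes one-quarter of €2,112,000 = €528,000. The remaining €1,584,000 passes to the descendants.
The descendants' portion (€1,584,000) is divided into 3 shares of €528,000: Yolanda takes €528,000; Jakob's €528,000 share passes to Jakob's issue; Leilani's €528,000 share passes to Leilani's issue.
Jakob's share (€528,000) is divided into 3 shares of €176,000: Yusuf, Valentina, and Bastian each take €176,000.
Leilani's share (€528,000) is divided into 2 shares of €264,000: Briar and Celia each take €264,000.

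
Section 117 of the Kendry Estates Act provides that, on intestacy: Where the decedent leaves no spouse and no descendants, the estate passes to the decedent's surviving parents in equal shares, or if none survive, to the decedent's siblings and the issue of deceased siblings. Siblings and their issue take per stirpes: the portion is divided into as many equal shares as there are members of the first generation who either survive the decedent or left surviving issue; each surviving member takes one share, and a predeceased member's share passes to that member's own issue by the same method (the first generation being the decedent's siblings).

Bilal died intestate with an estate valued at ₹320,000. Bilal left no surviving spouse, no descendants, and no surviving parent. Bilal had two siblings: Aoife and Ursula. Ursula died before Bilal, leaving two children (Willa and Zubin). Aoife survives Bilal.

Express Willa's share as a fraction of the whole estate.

Willa receives 1/4 of the estate.

The entire ₹320,000 passes to the siblings and their issue.
That amount (₹320,000) is divided into 2 shares of ₹160,000: Aoife takes ₹160,000; Ursula's ₹160,000 share passes to Ursula's issue.
Ursula's share (₹160,000) is divided into 2 shares of ₹80,000: Willa and Zubin each take ₹80,000.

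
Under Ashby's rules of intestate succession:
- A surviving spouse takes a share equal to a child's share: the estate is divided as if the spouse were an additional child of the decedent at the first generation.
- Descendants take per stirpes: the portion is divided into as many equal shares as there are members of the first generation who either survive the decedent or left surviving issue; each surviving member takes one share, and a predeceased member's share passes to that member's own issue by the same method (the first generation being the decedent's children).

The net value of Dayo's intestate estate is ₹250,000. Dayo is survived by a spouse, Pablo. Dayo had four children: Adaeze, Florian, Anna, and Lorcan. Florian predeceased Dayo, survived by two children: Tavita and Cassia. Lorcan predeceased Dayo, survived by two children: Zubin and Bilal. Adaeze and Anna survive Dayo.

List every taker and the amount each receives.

The spouse counts as an additional share at the children's level, so there are 5 primary shares of ₹50,000. Pablo takes one such share (₹50,000).
The children's combined portion (₹200,000) is divided into 4 shares of ₹50,000: Adaeze and Anna each take ₹50,000; Florian's ₹50,000 share passes to Florian's issue; Lorcan's ₹50,000 share passes to Lorcan's issue.
Florian's share (₹50,000) is divided into 2 shares of ₹25,000: Tavita and Cassia each take ₹25,000.
Lorcan's share (₹50,000) is divided into 2 shares of ₹25,000: Zubin and Bilal each take ₹25,000.

Pablo: ₹50,000; Adaeze: ₹50,000; Tavita: ₹25,000; Cassia: ₹25,000; Anna: ₹50,000; Zubin: ₹25,000; Bilal: ₹25,000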